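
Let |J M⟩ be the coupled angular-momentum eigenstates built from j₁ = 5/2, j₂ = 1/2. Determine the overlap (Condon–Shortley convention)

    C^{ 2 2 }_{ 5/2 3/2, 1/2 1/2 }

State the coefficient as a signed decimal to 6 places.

√[5·1!4!0!/6! · 4!1!1!0!4!0!] = √(96)
  +(−1)^1/∏(1,0,0,0,4,0)! = -1/24  (running -1/24)
⟨..|..⟩ = √(96)·(-1/24) = -0.408248

-0.408248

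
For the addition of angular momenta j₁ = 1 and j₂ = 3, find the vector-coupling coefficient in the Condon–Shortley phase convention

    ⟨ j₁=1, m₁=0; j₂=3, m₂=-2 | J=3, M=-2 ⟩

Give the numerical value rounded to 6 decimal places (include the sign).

√[7·1!1!5!/8! · 1!1!1!5!1!5!] = √(300)
  +(−1)^0/∏(0,1,1,1,0,4)! = 1/24  (running 1/24)
  +(−1)^1/∏(1,0,0,0,1,5)! = -1/120  (running 1/30)
⟨..|..⟩ = √(300)·(1/30) = +0.577350

+√(1/3) = +0.577350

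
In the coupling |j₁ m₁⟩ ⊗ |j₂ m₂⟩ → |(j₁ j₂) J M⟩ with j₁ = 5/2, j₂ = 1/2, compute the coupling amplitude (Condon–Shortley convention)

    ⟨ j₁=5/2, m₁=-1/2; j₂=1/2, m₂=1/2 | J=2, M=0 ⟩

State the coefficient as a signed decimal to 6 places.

triangle: 1!·4!·0!/6! = 24/720
(j±m)!: 2!·3!·1!·0!·2!·2! = 48
prefactor² = (2J+1)·Δ·N² = 8
  k=1: −1/(1!·0!·2!·0!·2!·0!) = -1/4
Σ = -1/4  ⇒  CG² = 8·(-1/4)² = 1/2
CG = −√(1/2) = -0.707107

−√(1/2) = -0.707107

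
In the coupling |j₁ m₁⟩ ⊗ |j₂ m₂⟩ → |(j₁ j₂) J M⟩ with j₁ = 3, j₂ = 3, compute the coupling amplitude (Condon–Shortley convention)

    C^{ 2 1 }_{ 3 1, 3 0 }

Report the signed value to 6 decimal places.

j₁+j₂−J=4  J+j₁−j₂=2  J−j₁+j₂=2  j₁+j₂+J+1=9
(j₁±m₁, j₂±m₂, J±M) = (4,2,3,3,3,1)
P² = 96/7
sum k=1..2:
  [1] −1/12 = -1/12
  [2] +1/8 = 1/8
S = 1/24
C² = P²·S² = 1/42 ; C = +0.154303

+0.154303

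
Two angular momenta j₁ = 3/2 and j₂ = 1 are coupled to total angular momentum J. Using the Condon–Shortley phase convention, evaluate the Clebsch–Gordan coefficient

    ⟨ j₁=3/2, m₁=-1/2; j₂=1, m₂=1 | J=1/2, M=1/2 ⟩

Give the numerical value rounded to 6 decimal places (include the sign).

+0.408248

j₁+j₂−J=2  J+j₁−j₂=1  J−j₁+j₂=0  j₁+j₂+J+1=4
(j₁±m₁, j₂±m₂, J±M) = (1,2,2,0,1,0)
P² = 2/3
sum k=2..2:
  [2] +1/2 = 1/2
S = 1/2
C² = P²·S² = 1/6 ; C = +0.408248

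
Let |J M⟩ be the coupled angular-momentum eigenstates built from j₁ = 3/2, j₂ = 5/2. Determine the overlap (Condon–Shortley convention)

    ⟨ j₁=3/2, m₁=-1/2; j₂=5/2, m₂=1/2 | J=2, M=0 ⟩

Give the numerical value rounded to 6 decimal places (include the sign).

√[5·2!1!3!/7! · 1!2!3!2!2!2!] = √(8/7)
  +(−1)^1/∏(1,1,1,2,0,1)! = -1/2  (running -1/2)
  +(−1)^2/∏(2,0,0,1,1,2)! = 1/4  (running -1/4)
⟨..|..⟩ = √(8/7)·(-1/4) = -0.267261

−√(1/14) = -0.267261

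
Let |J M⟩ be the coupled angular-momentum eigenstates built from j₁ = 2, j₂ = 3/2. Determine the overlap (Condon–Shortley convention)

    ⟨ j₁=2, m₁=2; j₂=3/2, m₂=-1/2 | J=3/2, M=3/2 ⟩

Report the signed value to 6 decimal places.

j₁+j₂−J=2  J+j₁−j₂=2  J−j₁+j₂=1  j₁+j₂+J+1=6
(j₁±m₁, j₂±m₂, J±M) = (4,0,1,2,3,0)
P² = 32/5
sum k=0..0:
  [0] +1/4 = 1/4
S = 1/4
C² = P²·S² = 2/5 ; C = +0.632456

+√(2/5) = +0.632456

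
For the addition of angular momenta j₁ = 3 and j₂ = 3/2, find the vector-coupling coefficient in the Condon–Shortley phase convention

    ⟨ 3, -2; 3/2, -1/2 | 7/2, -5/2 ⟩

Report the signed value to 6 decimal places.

−√(1/7) ≈ -0.377964

triangle: 1!×5!×2!/9! = 240/362880
(j±m)!: 1!×5!×1!×2!×1!×6! = 172800
prefactor² = (2J+1)×Δ×N² = 6400/7
  k=0: +1/(0!×1!×5!×1!×0!×1!) = 1/120
  k=1: −1/(1!×0!×4!×0!×1!×2!) = -1/48
Σ = -1/80  ⇒  CG² = 6400/7×(-1/80)² = 1/7
CG = −√(1/7) = -0.377964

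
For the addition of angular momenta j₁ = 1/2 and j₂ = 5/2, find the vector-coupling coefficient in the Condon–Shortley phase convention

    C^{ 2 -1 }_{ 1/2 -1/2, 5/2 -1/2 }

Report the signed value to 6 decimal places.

-0.577350

triangle: 1!*0!*4!/6! = 24/720
(j±m)!: 0!*1!*2!*3!*1!*3! = 72
prefactor² = (2J+1)*Δ*N² = 12
  k=1: −1/(1!*0!*0!*1!*0!*3!) = -1/6
Σ = -1/6  ⇒  CG² = 12*(-1/6)² = 1/3
CG = −√(1/3) = -0.577350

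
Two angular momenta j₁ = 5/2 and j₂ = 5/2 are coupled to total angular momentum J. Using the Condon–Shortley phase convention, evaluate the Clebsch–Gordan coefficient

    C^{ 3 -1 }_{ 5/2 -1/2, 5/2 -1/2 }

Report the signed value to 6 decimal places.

√[7·2!3!3!/9! · 2!3!2!3!2!4!] = √(48/5)
  +(−1)^0/∏(0,2,3,2,0,1)! = 1/24  (running 1/24)
  +(−1)^1/∏(1,1,2,1,1,2)! = -1/4  (running -5/24)
  +(−1)^2/∏(2,0,1,0,2,3)! = 1/24  (running -1/6)
⟨..|..⟩ = √(48/5)·(-1/6) = -0.516398

−√(4/15) ≈ -0.516398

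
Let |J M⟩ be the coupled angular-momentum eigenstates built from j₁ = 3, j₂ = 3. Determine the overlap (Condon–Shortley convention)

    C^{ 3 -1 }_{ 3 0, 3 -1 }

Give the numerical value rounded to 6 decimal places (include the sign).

triangle: 3!×3!×3!/10! = 216/3628800
(j±m)!: 3!×3!×2!×4!×2!×4! = 82944
prefactor² = (2J+1)×Δ×N² = 864/25
  k=0: +1/(0!×3!×3!×2!×0!×1!) = 1/72
  k=1: −1/(1!×2!×2!×1!×1!×2!) = -1/8
  k=2: +1/(2!×1!×1!×0!×2!×3!) = 1/24
Σ = -5/72  ⇒  CG² = 864/25×(-5/72)² = 1/6
CG = −√(1/6) = -0.408248

−√(1/6) ≈ -0.408248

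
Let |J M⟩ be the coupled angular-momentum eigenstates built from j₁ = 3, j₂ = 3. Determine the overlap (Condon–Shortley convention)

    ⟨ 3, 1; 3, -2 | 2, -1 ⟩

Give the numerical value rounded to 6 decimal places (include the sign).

−√(5/28) ≈ -0.422577

triangle: 4!·2!·2!/9! = 96/362880
(j±m)!: 4!·2!·1!·5!·1!·3! = 34560
prefactor² = (2J+1)·Δ·N² = 320/7
  k=0: +1/(0!·4!·2!·1!·0!·1!) = 1/48
  k=1: −1/(1!·3!·1!·0!·1!·2!) = -1/12
Σ = -1/16  ⇒  CG² = 320/7·(-1/16)² = 5/28
CG = −√(5/28) = -0.422577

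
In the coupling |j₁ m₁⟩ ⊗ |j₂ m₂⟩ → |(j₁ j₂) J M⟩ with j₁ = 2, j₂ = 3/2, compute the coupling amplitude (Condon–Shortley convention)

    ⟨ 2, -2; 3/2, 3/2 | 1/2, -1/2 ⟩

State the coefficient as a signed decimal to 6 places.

j₁+j₂−J=3  J+j₁−j₂=1  J−j₁+j₂=0  j₁+j₂+J+1=5
(j₁±m₁, j₂±m₂, J±M) = (0,4,3,0,0,1)
P² = 72/5
sum k=3..3:
  [3] −1/6 = -1/6
S = -1/6
C² = P²·S² = 2/5 ; C = -0.632456

-0.632456  (= −√(2/5))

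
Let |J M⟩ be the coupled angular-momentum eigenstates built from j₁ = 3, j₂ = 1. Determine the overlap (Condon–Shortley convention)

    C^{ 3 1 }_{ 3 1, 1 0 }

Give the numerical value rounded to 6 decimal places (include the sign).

√[7·1!5!1!/8! · 4!2!1!1!4!2!] = √(48)
  +(−1)^0/∏(0,1,2,1,3,0)! = 1/12  (running 1/12)
  +(−1)^1/∏(1,0,1,0,4,1)! = -1/24  (running 1/24)
⟨..|..⟩ = √(48)·(1/24) = +0.288675

+0.288675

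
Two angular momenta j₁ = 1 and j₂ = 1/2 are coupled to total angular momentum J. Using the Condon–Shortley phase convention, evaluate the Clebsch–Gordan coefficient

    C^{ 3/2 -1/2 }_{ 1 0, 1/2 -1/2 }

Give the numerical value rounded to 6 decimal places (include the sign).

+0.816497

√[4·0!2!1!/4! · 1!1!0!1!1!2!] = √(2/3)
  +(−1)^0/∏(0,0,1,0,1,1)! = 1  (running 1)
⟨..|..⟩ = √(2/3)·(1) = +0.816497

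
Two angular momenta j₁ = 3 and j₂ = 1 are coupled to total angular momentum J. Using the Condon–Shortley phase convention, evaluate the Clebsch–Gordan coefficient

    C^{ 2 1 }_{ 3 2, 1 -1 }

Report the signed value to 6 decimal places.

triangle: 2!*4!*0!/7! = 48/5040
(j±m)!: 5!*1!*0!*2!*3!*1! = 1440
prefactor² = (2J+1)*Δ*N² = 480/7
  k=0: +1/(0!*2!*1!*0!*3!*0!) = 1/12
Σ = 1/12  ⇒  CG² = 480/7*1/12² = 10/21
CG = +√(10/21) = +0.690066

+√(10/21) ≈ +0.690066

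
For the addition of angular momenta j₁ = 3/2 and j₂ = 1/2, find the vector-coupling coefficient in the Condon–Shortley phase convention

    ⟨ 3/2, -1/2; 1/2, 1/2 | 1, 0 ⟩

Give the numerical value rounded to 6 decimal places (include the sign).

-0.707107

triangle: 1!×2!×0!/4! = 2/24
(j±m)!: 1!×2!×1!×0!×1!×1! = 2
prefactor² = (2J+1)×Δ×N² = 1/2
  k=1: −1/(1!×0!×1!×0!×1!×0!) = -1
Σ = -1  ⇒  CG² = 1/2×(-1)² = 1/2
CG = −√(1/2) = -0.707107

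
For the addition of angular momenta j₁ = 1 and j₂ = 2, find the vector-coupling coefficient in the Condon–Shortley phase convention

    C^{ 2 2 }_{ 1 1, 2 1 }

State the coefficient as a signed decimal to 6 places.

+√(1/3) ≈ +0.577350

triangle: 1!·1!·3!/6! = 6/720
(j±m)!: 2!·0!·3!·1!·4!·0! = 288
prefactor² = (2J+1)·Δ·N² = 12
  k=0: +1/(0!·1!·0!·3!·1!·0!) = 1/6
Σ = 1/6  ⇒  CG² = 12·1/6² = 1/3
CG = +√(1/3) = +0.577350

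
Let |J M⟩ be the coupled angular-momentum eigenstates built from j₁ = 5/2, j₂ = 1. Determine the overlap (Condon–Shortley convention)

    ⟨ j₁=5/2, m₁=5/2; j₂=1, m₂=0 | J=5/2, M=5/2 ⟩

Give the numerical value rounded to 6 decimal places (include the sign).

+√(5/7) ≈ +0.845154

j₁+j₂−J=1  J+j₁−j₂=4  J−j₁+j₂=1  j₁+j₂+J+1=7
(j₁±m₁, j₂±m₂, J±M) = (5,0,1,1,5,0)
P² = 2880/7
sum k=0..0:
  [0] +1/24 = 1/24
S = 1/24
C² = P²·S² = 5/7 ; C = +0.845154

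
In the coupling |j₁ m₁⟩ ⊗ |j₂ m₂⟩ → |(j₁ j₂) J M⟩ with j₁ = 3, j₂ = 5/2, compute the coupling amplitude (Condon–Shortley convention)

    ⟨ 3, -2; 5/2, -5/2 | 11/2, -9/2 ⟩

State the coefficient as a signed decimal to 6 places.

√[12·0!6!5!/12! · 1!5!0!5!1!10!] = √(1244160000/11)
  +(−1)^0/∏(0,0,5,0,1,5)! = 1/14400  (running 1/14400)
⟨..|..⟩ = √(1244160000/11)·(1/14400) = +0.738549

+0.738549  (= +√(6/11))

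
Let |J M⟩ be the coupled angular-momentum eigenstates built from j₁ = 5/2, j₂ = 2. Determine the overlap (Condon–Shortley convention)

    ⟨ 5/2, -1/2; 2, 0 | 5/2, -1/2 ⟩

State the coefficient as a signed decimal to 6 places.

triangle: 2!*3!*2!/8! = 24/40320
(j±m)!: 2!*3!*2!*2!*2!*3! = 576
prefactor² = (2J+1)*Δ*N² = 72/35
  k=0: +1/(0!*2!*3!*2!*0!*0!) = 1/24
  k=1: −1/(1!*1!*2!*1!*1!*1!) = -1/2
  k=2: +1/(2!*0!*1!*0!*2!*2!) = 1/8
Σ = -1/3  ⇒  CG² = 72/35*(-1/3)² = 8/35
CG = −√(8/35) = -0.478091

-0.478091  (= −√(8/35))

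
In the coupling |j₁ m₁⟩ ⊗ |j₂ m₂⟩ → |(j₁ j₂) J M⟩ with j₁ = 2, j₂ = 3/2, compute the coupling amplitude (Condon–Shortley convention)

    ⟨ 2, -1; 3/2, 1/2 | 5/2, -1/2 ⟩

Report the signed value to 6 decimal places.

j₁+j₂−J=1  J+j₁−j₂=3  J−j₁+j₂=2  j₁+j₂+J+1=7
(j₁±m₁, j₂±m₂, J±M) = (1,3,2,1,2,3)
P² = 72/35
sum k=0..1:
  [0] +1/12 = 1/12
  [1] −1/2 = -1/2
S = -5/12
C² = P²·S² = 5/14 ; C = -0.597614

-0.597614  (= −√(5/14))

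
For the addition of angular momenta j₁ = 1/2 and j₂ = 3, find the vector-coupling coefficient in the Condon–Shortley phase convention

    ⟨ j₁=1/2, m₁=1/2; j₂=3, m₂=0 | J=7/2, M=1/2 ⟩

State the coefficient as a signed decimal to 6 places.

j₁+j₂−J=0  J+j₁−j₂=1  J−j₁+j₂=6  j₁+j₂+J+1=8
(j₁±m₁, j₂±m₂, J±M) = (1,0,3,3,4,3)
P² = 5184/7
sum k=0..0:
  [0] +1/36 = 1/36
S = 1/36
C² = P²·S² = 4/7 ; C = +0.755929

+0.755929  (= +√(4/7))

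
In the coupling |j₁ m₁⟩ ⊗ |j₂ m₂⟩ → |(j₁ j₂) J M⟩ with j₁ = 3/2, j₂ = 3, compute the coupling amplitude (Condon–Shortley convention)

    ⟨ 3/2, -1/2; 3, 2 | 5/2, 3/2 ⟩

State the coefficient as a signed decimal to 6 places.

+√(1/14) ≈ +0.267261

√[6·2!1!4!/8! · 1!2!5!1!4!1!] = √(288/7)
  +(−1)^1/∏(1,1,1,4,0,0)! = -1/24  (running -1/24)
  +(−1)^2/∏(2,0,0,3,1,1)! = 1/12  (running 1/24)
⟨..|..⟩ = √(288/7)·(1/24) = +0.267261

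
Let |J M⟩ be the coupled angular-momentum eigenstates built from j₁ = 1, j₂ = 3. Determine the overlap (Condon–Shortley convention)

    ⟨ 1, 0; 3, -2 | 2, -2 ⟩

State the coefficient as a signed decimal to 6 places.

√[5·2!0!4!/7! · 1!1!1!5!0!4!] = √(960/7)
  +(−1)^1/∏(1,1,0,0,0,4)! = -1/24  (running -1/24)
⟨..|..⟩ = √(960/7)·(-1/24) = -0.487950

−√(5/21) ≈ -0.487950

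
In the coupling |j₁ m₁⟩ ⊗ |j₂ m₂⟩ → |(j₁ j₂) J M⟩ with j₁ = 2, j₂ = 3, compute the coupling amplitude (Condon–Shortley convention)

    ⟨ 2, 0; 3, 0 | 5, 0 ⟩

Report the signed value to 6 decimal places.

+√(10/21) = +0.690066

j₁+j₂−J=0  J+j₁−j₂=4  J−j₁+j₂=6  j₁+j₂+J+1=11
(j₁±m₁, j₂±m₂, J±M) = (2,2,3,3,5,5)
P² = 69120/7
sum k=0..0:
  [0] +1/144 = 1/144
S = 1/144
C² = P²·S² = 10/21 ; C = +0.690066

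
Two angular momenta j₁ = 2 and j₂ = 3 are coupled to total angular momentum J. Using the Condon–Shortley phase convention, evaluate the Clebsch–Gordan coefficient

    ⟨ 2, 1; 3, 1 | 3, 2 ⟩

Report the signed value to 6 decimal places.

−√(1/4) ≈ -0.500000

√[7·2!2!4!/9! · 3!1!4!2!5!1!] = √(64)
  +(−1)^0/∏(0,2,1,4,1,0)! = 1/48  (running 1/48)
  +(−1)^1/∏(1,1,0,3,2,1)! = -1/12  (running -1/16)
⟨..|..⟩ = √(64)·(-1/16) = -0.500000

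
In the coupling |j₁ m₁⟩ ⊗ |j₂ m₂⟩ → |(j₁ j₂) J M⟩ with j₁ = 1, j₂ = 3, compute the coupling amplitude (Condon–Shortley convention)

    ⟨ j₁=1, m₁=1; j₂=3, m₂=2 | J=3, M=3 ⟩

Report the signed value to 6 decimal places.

+√(1/4) ≈ +0.500000

triangle: 1!·1!·5!/8! = 120/40320
(j±m)!: 2!·0!·5!·1!·6!·0! = 172800
prefactor² = (2J+1)·Δ·N² = 3600
  k=0: +1/(0!·1!·0!·5!·1!·0!) = 1/120
Σ = 1/120  ⇒  CG² = 3600·1/120² = 1/4
CG = +√(1/4) = +0.500000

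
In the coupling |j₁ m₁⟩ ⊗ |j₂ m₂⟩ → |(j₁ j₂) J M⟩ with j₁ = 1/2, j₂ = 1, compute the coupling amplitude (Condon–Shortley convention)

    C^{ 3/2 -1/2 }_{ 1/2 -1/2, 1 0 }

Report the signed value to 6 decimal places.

+√(2/3) = +0.816497

j₁+j₂−J=0  J+j₁−j₂=1  J−j₁+j₂=2  j₁+j₂+J+1=4
(j₁±m₁, j₂±m₂, J±M) = (0,1,1,1,1,2)
P² = 2/3
sum k=0..0:
  [0] +1/1 = 1
S = 1
C² = P²·S² = 2/3 ; C = +0.816497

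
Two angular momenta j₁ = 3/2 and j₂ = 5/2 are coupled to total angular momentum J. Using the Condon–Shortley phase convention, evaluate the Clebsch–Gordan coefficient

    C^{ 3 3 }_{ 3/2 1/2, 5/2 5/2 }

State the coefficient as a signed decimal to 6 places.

triangle: 1!×2!×4!/8! = 48/40320
(j±m)!: 2!×1!×5!×0!×6!×0! = 172800
prefactor² = (2J+1)×Δ×N² = 1440
  k=1: −1/(1!×0!×0!×4!×2!×0!) = -1/48
Σ = -1/48  ⇒  CG² = 1440×(-1/48)² = 5/8
CG = −√(5/8) = -0.790569

−√(5/8) = -0.790569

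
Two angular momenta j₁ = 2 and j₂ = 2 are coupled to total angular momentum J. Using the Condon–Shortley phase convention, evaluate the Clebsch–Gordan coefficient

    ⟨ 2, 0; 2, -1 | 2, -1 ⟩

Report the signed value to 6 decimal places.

-0.267261

j₁+j₂−J=2  J+j₁−j₂=2  J−j₁+j₂=2  j₁+j₂+J+1=7
(j₁±m₁, j₂±m₂, J±M) = (2,2,1,3,1,3)
P² = 8/7
sum k=0..1:
  [0] +1/4 = 1/4
  [1] −1/2 = -1/2
S = -1/4
C² = P²·S² = 1/14 ; C = -0.267261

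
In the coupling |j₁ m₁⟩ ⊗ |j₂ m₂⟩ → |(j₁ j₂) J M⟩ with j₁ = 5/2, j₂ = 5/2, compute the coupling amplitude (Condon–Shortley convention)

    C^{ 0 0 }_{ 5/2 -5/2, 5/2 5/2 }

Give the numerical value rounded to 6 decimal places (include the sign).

√[1·5!0!0!/6! · 0!5!5!0!0!0!] = √(2400)
  +(−1)^5/∏(5,0,0,0,0,0)! = -1/120  (running -1/120)
⟨..|..⟩ = √(2400)·(-1/120) = -0.408248

−√(1/6) ≈ -0.408248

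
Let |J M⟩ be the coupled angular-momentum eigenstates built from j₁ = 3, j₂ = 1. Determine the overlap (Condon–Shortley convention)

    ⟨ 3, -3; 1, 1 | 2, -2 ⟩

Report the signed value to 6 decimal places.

√[5·2!4!0!/7! · 0!6!2!0!0!4!] = √(11520/7)
  +(−1)^2/∏(2,0,4,0,0,0)! = 1/48  (running 1/48)
⟨..|..⟩ = √(11520/7)·(1/48) = +0.845154

+0.845154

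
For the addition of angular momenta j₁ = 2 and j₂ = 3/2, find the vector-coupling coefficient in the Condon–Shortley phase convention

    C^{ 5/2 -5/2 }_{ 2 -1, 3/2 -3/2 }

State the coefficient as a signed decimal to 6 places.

triangle: 1!×3!×2!/7! = 12/5040
(j±m)!: 1!×3!×0!×3!×0!×5! = 4320
prefactor² = (2J+1)×Δ×N² = 432/7
  k=0: +1/(0!×1!×3!×0!×0!×2!) = 1/12
Σ = 1/12  ⇒  CG² = 432/7×1/12² = 3/7
CG = +√(3/7) = +0.654654

+√(3/7) = +0.654654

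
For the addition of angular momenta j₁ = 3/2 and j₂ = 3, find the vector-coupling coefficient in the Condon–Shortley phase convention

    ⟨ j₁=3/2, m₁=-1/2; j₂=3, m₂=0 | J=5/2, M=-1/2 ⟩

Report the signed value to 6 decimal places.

-0.414039

j₁+j₂−J=2  J+j₁−j₂=1  J−j₁+j₂=4  j₁+j₂+J+1=8
(j₁±m₁, j₂±m₂, J±M) = (1,2,3,3,2,3)
P² = 216/35
sum k=1..2:
  [1] −1/4 = -1/4
  [2] +1/12 = 1/12
S = -1/6
C² = P²·S² = 6/35 ; C = -0.414039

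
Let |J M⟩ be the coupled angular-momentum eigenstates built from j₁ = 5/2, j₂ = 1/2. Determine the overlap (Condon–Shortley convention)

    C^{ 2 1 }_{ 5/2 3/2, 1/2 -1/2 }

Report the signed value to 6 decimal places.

+√(2/3) ≈ +0.816497

j₁+j₂−J=1  J+j₁−j₂=4  J−j₁+j₂=0  j₁+j₂+J+1=6
(j₁±m₁, j₂±m₂, J±M) = (4,1,0,1,3,1)
P² = 24
sum k=0..0:
  [0] +1/6 = 1/6
S = 1/6
C² = P²·S² = 2/3 ; C = +0.816497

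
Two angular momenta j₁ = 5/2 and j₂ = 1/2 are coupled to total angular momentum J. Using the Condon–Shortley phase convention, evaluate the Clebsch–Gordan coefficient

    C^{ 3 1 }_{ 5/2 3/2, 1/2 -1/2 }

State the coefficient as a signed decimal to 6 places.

+√(1/3) ≈ +0.577350

triangle: 0!×5!×1!/7! = 120/5040
(j±m)!: 4!×1!×0!×1!×4!×2! = 1152
prefactor² = (2J+1)×Δ×N² = 192
  k=0: +1/(0!×0!×1!×0!×4!×1!) = 1/24
Σ = 1/24  ⇒  CG² = 192×1/24² = 1/3
CG = +√(1/3) = +0.577350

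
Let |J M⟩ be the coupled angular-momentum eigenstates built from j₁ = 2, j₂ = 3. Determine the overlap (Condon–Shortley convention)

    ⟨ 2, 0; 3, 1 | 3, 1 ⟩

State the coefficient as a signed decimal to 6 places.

−√(3/20) = -0.387298

j₁+j₂−J=2  J+j₁−j₂=2  J−j₁+j₂=4  j₁+j₂+J+1=9
(j₁±m₁, j₂±m₂, J±M) = (2,2,4,2,4,2)
P² = 256/15
sum k=0..2:
  [0] +1/96 = 1/96
  [1] −1/6 = -1/6
  [2] +1/16 = 1/16
S = -3/32
C² = P²·S² = 3/20 ; C = -0.387298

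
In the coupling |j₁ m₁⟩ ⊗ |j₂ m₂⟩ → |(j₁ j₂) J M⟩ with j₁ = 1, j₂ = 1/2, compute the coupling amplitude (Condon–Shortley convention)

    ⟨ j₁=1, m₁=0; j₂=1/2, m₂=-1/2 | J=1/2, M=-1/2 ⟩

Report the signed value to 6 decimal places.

triangle: 1!*1!*0!/3! = 1/6
(j±m)!: 1!*1!*0!*1!*0!*1! = 1
prefactor² = (2J+1)*Δ*N² = 1/3
  k=0: +1/(0!*1!*1!*0!*0!*0!) = 1
Σ = 1  ⇒  CG² = 1/3*1² = 1/3
CG = +√(1/3) = +0.577350

+√(1/3) = +0.577350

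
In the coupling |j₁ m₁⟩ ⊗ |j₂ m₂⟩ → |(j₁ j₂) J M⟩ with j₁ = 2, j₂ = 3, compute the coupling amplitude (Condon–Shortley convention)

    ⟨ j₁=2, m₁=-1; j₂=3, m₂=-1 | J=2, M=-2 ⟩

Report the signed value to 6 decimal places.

j₁+j₂−J=3  J+j₁−j₂=1  J−j₁+j₂=3  j₁+j₂+J+1=8
(j₁±m₁, j₂±m₂, J±M) = (1,3,2,4,0,4)
P² = 216/7
sum k=2..2:
  [2] +1/12 = 1/12
S = 1/12
C² = P²·S² = 3/14 ; C = +0.462910

+0.462910  (= +√(3/14))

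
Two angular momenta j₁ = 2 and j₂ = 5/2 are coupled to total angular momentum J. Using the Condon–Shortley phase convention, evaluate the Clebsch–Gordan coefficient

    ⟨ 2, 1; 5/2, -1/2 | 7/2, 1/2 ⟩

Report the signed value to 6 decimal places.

√[8·1!3!4!/9! · 3!1!2!3!4!3!] = √(1152/35)
  +(−1)^0/∏(0,1,1,2,2,2)! = 1/8  (running 1/8)
  +(−1)^1/∏(1,0,0,1,3,3)! = -1/36  (running 7/72)
⟨..|..⟩ = √(1152/35)·(7/72) = +0.557773

+0.557773  (= +√(14/45))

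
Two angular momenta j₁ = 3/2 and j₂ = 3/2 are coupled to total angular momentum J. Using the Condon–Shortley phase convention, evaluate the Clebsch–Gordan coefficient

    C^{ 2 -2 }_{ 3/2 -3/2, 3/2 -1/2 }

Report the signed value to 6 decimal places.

triangle: 1!*2!*2!/6! = 4/720
(j±m)!: 0!*3!*1!*2!*0!*4! = 288
prefactor² = (2J+1)*Δ*N² = 8
  k=1: −1/(1!*0!*2!*0!*0!*2!) = -1/4
Σ = -1/4  ⇒  CG² = 8*(-1/4)² = 1/2
CG = −√(1/2) = -0.707107

−√(1/2) ≈ -0.707107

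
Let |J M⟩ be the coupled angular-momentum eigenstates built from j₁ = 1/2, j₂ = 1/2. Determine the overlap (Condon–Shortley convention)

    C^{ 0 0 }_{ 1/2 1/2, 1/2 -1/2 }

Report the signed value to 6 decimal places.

√[1·1!0!0!/2! · 1!0!0!1!0!0!] = √(1/2)
  +(−1)^0/∏(0,1,0,0,0,0)! = 1  (running 1)
⟨..|..⟩ = √(1/2)·(1) = +0.707107

+0.707107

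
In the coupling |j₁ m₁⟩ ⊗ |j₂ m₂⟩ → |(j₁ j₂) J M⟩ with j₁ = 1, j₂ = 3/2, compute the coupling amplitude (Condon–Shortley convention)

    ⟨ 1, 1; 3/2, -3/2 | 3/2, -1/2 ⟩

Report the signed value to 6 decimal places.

+√(2/5) ≈ +0.632456

√[4·1!1!2!/5! · 2!0!0!3!1!2!] = √(8/5)
  +(−1)^0/∏(0,1,0,0,1,2)! = 1/2  (running 1/2)
⟨..|..⟩ = √(8/5)·(1/2) = +0.632456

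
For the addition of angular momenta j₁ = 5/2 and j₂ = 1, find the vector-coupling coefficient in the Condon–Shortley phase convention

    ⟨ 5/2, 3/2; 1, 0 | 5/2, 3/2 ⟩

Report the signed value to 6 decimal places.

+0.507093  (= +√(9/35))

j₁+j₂−J=1  J+j₁−j₂=4  J−j₁+j₂=1  j₁+j₂+J+1=7
(j₁±m₁, j₂±m₂, J±M) = (4,1,1,1,4,1)
P² = 576/35
sum k=0..1:
  [0] +1/6 = 1/6
  [1] −1/24 = -1/24
S = 1/8
C² = P²·S² = 9/35 ; C = +0.507093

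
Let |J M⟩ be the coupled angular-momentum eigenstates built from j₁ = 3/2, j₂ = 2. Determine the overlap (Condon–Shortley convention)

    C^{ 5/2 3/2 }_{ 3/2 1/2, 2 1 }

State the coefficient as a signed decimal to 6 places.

√[6·1!2!3!/7! · 2!1!3!1!4!1!] = √(144/35)
  +(−1)^0/∏(0,1,1,3,1,0)! = 1/6  (running 1/6)
  +(−1)^1/∏(1,0,0,2,2,1)! = -1/4  (running -1/12)
⟨..|..⟩ = √(144/35)·(-1/12) = -0.169031

-0.169031  (= −√(1/35))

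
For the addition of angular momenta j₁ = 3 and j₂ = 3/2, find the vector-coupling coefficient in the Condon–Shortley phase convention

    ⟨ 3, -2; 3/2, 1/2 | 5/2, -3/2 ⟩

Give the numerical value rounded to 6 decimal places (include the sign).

j₁+j₂−J=2  J+j₁−j₂=4  J−j₁+j₂=1  j₁+j₂+J+1=8
(j₁±m₁, j₂±m₂, J±M) = (1,5,2,1,1,4)
P² = 288/7
sum k=1..2:
  [1] −1/24 = -1/24
  [2] +1/12 = 1/12
S = 1/24
C² = P²·S² = 1/14 ; C = +0.267261

+0.267261  (= +√(1/14))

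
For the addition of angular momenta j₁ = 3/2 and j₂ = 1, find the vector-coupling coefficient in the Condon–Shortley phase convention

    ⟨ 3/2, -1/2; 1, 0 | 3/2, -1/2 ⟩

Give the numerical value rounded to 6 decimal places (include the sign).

−√(1/15) = -0.258199

j₁+j₂−J=1  J+j₁−j₂=2  J−j₁+j₂=1  j₁+j₂+J+1=5
(j₁±m₁, j₂±m₂, J±M) = (1,2,1,1,1,2)
P² = 4/15
sum k=0..1:
  [0] +1/2 = 1/2
  [1] −1/1 = -1
S = -1/2
C² = P²·S² = 1/15 ; C = -0.258199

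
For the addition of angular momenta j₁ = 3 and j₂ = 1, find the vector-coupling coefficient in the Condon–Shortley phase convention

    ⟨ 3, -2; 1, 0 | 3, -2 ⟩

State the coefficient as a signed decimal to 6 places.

j₁+j₂−J=1  J+j₁−j₂=5  J−j₁+j₂=1  j₁+j₂+J+1=8
(j₁±m₁, j₂±m₂, J±M) = (1,5,1,1,1,5)
P² = 300
sum k=0..1:
  [0] +1/120 = 1/120
  [1] −1/24 = -1/24
S = -1/30
C² = P²·S² = 1/3 ; C = -0.577350

−√(1/3) = -0.577350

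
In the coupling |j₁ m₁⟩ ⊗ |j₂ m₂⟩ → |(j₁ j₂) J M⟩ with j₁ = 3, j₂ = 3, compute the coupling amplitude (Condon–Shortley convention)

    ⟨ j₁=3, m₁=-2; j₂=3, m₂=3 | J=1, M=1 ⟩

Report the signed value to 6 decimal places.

triangle: 5!·1!·1!/8! = 120/40320
(j±m)!: 1!·5!·6!·0!·2!·0! = 172800
prefactor² = (2J+1)·Δ·N² = 10800/7
  k=5: −1/(5!·0!·0!·1!·1!·0!) = -1/120
Σ = -1/120  ⇒  CG² = 10800/7·(-1/120)² = 3/28
CG = −√(3/28) = -0.327327

−√(3/28) ≈ -0.327327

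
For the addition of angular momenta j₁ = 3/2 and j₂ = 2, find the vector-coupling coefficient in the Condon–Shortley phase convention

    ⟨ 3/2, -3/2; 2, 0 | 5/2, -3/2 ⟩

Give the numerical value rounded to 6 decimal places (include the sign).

−√(18/35) = -0.717137

triangle: 1!·2!·3!/7! = 12/5040
(j±m)!: 0!·3!·2!·2!·1!·4! = 576
prefactor² = (2J+1)·Δ·N² = 288/35
  k=1: −1/(1!·0!·2!·1!·0!·2!) = -1/4
Σ = -1/4  ⇒  CG² = 288/35·(-1/4)² = 18/35
CG = −√(18/35) = -0.717137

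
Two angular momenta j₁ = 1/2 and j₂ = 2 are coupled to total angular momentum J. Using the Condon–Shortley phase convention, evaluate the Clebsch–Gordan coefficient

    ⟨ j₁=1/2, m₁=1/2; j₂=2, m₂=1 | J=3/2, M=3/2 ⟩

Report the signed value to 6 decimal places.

triangle: 1!*0!*3!/5! = 6/120
(j±m)!: 1!*0!*3!*1!*3!*0! = 36
prefactor² = (2J+1)*Δ*N² = 36/5
  k=0: +1/(0!*1!*0!*3!*0!*0!) = 1/6
Σ = 1/6  ⇒  CG² = 36/5*1/6² = 1/5
CG = +√(1/5) = +0.447214

+0.447214  (= +√(1/5))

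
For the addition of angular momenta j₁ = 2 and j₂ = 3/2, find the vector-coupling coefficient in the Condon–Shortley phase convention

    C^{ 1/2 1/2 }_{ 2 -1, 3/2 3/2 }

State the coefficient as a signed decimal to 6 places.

−√(1/10) ≈ -0.316228

j₁+j₂−J=3  J+j₁−j₂=1  J−j₁+j₂=0  j₁+j₂+J+1=5
(j₁±m₁, j₂±m₂, J±M) = (1,3,3,0,1,0)
P² = 18/5
sum k=3..3:
  [3] −1/6 = -1/6
S = -1/6
C² = P²·S² = 1/10 ; C = -0.316228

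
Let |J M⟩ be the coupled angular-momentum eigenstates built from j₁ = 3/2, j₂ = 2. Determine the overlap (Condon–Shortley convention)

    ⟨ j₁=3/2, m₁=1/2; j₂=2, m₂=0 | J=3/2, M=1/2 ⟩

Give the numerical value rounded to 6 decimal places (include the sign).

triangle: 2!×1!×2!/6! = 4/720
(j±m)!: 2!×1!×2!×2!×2!×1! = 16
prefactor² = (2J+1)×Δ×N² = 16/45
  k=0: +1/(0!×2!×1!×2!×0!×0!) = 1/4
  k=1: −1/(1!×1!×0!×1!×1!×1!) = -1
Σ = -3/4  ⇒  CG² = 16/45×(-3/4)² = 1/5
CG = −√(1/5) = -0.447214

-0.447214  (= −√(1/5))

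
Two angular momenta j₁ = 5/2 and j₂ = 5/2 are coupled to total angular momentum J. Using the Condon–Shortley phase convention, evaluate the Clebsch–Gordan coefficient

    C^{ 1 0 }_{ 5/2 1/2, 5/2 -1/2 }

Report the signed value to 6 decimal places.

j₁+j₂−J=4  J+j₁−j₂=1  J−j₁+j₂=1  j₁+j₂+J+1=7
(j₁±m₁, j₂±m₂, J±M) = (3,2,2,3,1,1)
P² = 72/35
sum k=1..2:
  [1] −1/6 = -1/6
  [2] +1/4 = 1/4
S = 1/12
C² = P²·S² = 1/70 ; C = +0.119523

+√(1/70) = +0.119523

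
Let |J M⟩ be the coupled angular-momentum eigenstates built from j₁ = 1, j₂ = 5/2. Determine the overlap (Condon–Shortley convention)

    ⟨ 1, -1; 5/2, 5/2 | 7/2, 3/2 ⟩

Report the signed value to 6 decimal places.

+√(1/21) ≈ +0.218218

√[8·0!2!5!/8! · 0!2!5!0!5!2!] = √(19200/7)
  +(−1)^0/∏(0,0,2,5,0,0)! = 1/240  (running 1/240)
⟨..|..⟩ = √(19200/7)·(1/240) = +0.218218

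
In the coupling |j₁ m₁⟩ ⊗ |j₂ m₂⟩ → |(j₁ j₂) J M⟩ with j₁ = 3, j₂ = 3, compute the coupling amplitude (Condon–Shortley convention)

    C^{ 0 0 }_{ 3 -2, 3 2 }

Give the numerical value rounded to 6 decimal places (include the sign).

-0.377964

triangle: 6!*0!*0!/7! = 720/5040
(j±m)!: 1!*5!*5!*1!*0!*0! = 14400
prefactor² = (2J+1)*Δ*N² = 14400/7
  k=5: −1/(5!*1!*0!*0!*0!*0!) = -1/120
Σ = -1/120  ⇒  CG² = 14400/7*(-1/120)² = 1/7
CG = −√(1/7) = -0.377964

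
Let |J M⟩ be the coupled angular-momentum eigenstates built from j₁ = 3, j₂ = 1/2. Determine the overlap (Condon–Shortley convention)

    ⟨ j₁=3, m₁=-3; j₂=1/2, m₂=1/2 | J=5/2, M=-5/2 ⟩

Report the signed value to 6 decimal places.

-0.925820  (= −√(6/7))

j₁+j₂−J=1  J+j₁−j₂=5  J−j₁+j₂=0  j₁+j₂+J+1=7
(j₁±m₁, j₂±m₂, J±M) = (0,6,1,0,0,5)
P² = 86400/7
sum k=1..1:
  [1] −1/120 = -1/120
S = -1/120
C² = P²·S² = 6/7 ; C = -0.925820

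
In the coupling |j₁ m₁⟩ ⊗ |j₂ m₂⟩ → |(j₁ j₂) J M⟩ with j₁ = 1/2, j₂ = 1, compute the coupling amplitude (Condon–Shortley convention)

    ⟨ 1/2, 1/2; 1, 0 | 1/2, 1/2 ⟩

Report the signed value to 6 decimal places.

j₁+j₂−J=1  J+j₁−j₂=0  J−j₁+j₂=1  j₁+j₂+J+1=3
(j₁±m₁, j₂±m₂, J±M) = (1,0,1,1,1,0)
P² = 1/3
sum k=0..0:
  [0] +1/1 = 1
S = 1
C² = P²·S² = 1/3 ; C = +0.577350

+√(1/3) = +0.577350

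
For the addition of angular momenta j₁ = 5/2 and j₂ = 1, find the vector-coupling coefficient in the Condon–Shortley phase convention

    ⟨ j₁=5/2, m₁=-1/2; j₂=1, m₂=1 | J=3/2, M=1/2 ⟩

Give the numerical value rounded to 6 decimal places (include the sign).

+√(1/5) ≈ +0.447214

√[4·2!3!0!/6! · 2!3!2!0!2!1!] = √(16/5)
  +(−1)^2/∏(2,0,1,0,2,0)! = 1/4  (running 1/4)
⟨..|..⟩ = √(16/5)·(1/4) = +0.447214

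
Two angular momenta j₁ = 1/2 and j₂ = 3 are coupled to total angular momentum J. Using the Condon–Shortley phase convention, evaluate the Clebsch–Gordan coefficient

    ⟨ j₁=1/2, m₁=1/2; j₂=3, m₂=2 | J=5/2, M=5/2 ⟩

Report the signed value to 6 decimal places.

triangle: 1!×0!×5!/7! = 120/5040
(j±m)!: 1!×0!×5!×1!×5!×0! = 14400
prefactor² = (2J+1)×Δ×N² = 14400/7
  k=0: +1/(0!×1!×0!×5!×0!×0!) = 1/120
Σ = 1/120  ⇒  CG² = 14400/7×1/120² = 1/7
CG = +√(1/7) = +0.377964

+√(1/7) ≈ +0.377964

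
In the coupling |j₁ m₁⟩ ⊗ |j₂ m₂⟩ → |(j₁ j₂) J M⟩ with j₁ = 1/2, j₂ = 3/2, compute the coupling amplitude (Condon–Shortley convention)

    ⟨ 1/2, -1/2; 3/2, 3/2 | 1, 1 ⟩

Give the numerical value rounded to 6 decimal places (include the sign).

√[3·1!0!2!/4! · 0!1!3!0!2!0!] = √(3)
  +(−1)^1/∏(1,0,0,2,0,0)! = -1/2  (running -1/2)
⟨..|..⟩ = √(3)·(-1/2) = -0.866025

−√(3/4) ≈ -0.866025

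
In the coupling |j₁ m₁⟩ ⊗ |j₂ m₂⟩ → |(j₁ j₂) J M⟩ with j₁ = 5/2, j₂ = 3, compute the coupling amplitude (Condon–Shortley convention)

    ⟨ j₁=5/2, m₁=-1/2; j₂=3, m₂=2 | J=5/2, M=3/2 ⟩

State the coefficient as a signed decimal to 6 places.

triangle: 3!*2!*3!/9! = 72/362880
(j±m)!: 2!*3!*5!*1!*4!*1! = 34560
prefactor² = (2J+1)*Δ*N² = 288/7
  k=2: +1/(2!*1!*1!*3!*1!*0!) = 1/12
  k=3: −1/(3!*0!*0!*2!*2!*1!) = -1/24
Σ = 1/24  ⇒  CG² = 288/7*1/24² = 1/14
CG = +√(1/14) = +0.267261

+√(1/14) = +0.267261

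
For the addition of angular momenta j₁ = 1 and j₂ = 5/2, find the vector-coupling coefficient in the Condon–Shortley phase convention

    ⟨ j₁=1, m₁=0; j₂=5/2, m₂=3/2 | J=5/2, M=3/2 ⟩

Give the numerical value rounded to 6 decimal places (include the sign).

−√(9/35) ≈ -0.507093

triangle: 1!×1!×4!/7! = 24/5040
(j±m)!: 1!×1!×4!×1!×4!×1! = 576
prefactor² = (2J+1)×Δ×N² = 576/35
  k=0: +1/(0!×1!×1!×4!×0!×0!) = 1/24
  k=1: −1/(1!×0!×0!×3!×1!×1!) = -1/6
Σ = -1/8  ⇒  CG² = 576/35×(-1/8)² = 9/35
CG = −√(9/35) = -0.507093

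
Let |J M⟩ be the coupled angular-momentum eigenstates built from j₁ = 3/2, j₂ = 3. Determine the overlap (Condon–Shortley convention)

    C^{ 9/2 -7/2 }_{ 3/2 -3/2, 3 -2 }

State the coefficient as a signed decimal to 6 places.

+√(2/3) = +0.816497

√[10·0!3!6!/10! · 0!3!1!5!1!8!] = √(345600)
  +(−1)^0/∏(0,0,3,1,0,5)! = 1/720  (running 1/720)
⟨..|..⟩ = √(345600)·(1/720) = +0.816497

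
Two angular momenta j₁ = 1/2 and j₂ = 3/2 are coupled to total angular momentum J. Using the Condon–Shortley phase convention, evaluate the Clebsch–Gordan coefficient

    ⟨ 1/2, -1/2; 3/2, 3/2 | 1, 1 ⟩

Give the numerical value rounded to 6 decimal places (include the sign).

triangle: 1!*0!*2!/4! = 2/24
(j±m)!: 0!*1!*3!*0!*2!*0! = 12
prefactor² = (2J+1)*Δ*N² = 3
  k=1: −1/(1!*0!*0!*2!*0!*0!) = -1/2
Σ = -1/2  ⇒  CG² = 3*(-1/2)² = 3/4
CG = −√(3/4) = -0.866025

−√(3/4) = -0.866025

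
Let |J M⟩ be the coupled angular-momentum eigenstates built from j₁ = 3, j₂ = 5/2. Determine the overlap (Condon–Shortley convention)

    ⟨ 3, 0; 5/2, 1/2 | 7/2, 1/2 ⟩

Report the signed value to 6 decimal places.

-0.436436  (= −√(4/21))

j₁+j₂−J=2  J+j₁−j₂=4  J−j₁+j₂=3  j₁+j₂+J+1=10
(j₁±m₁, j₂±m₂, J±M) = (3,3,3,2,4,3)
P² = 6912/175
sum k=0..2:
  [0] +1/72 = 1/72
  [1] −1/8 = -1/8
  [2] +1/24 = 1/24
S = -5/72
C² = P²·S² = 4/21 ; C = -0.436436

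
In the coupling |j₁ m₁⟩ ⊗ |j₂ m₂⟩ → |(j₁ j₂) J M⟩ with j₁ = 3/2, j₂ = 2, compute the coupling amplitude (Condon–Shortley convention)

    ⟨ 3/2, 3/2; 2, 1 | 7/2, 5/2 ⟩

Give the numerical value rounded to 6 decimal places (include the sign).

+√(4/7) ≈ +0.755929

j₁+j₂−J=0  J+j₁−j₂=3  J−j₁+j₂=4  j₁+j₂+J+1=8
(j₁±m₁, j₂±m₂, J±M) = (3,0,3,1,6,1)
P² = 5184/7
sum k=0..0:
  [0] +1/36 = 1/36
S = 1/36
C² = P²·S² = 4/7 ; C = +0.755929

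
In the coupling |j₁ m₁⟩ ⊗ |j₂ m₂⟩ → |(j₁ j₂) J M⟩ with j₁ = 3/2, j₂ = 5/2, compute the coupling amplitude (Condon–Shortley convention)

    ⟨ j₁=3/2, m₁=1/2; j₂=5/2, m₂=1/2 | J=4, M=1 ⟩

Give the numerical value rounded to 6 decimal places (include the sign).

+0.731925

√[9·0!3!5!/9! · 2!1!3!2!5!3!] = √(2160/7)
  +(−1)^0/∏(0,0,1,3,2,2)! = 1/24  (running 1/24)
⟨..|..⟩ = √(2160/7)·(1/24) = +0.731925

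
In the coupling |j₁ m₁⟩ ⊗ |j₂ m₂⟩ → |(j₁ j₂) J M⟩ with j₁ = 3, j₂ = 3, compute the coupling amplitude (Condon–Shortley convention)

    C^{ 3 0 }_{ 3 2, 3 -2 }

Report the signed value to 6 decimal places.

triangle: 3!*3!*3!/10! = 216/3628800
(j±m)!: 5!*1!*1!*5!*3!*3! = 518400
prefactor² = (2J+1)*Δ*N² = 216
  k=0: +1/(0!*3!*1!*1!*2!*2!) = 1/24
  k=1: −1/(1!*2!*0!*0!*3!*3!) = -1/72
Σ = 1/36  ⇒  CG² = 216*1/36² = 1/6
CG = +√(1/6) = +0.408248

+√(1/6) ≈ +0.408248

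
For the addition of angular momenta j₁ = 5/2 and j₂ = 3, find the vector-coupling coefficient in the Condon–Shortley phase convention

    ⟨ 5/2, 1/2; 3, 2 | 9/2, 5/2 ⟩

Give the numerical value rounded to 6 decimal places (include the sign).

triangle: 1!*4!*5!/11! = 2880/39916800
(j±m)!: 3!*2!*5!*1!*7!*2! = 14515200
prefactor² = (2J+1)*Δ*N² = 115200/11
  k=0: +1/(0!*1!*2!*5!*2!*0!) = 1/480
  k=1: −1/(1!*0!*1!*4!*3!*1!) = -1/144
Σ = -7/1440  ⇒  CG² = 115200/11*(-7/1440)² = 49/198
CG = −√(49/198) = -0.497468

−√(49/198) = -0.497468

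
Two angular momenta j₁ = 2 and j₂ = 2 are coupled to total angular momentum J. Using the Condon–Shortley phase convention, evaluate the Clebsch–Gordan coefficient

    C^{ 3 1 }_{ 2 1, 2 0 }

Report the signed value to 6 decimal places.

+√(1/5) ≈ +0.447214

triangle: 1!*3!*3!/8! = 36/40320
(j±m)!: 3!*1!*2!*2!*4!*2! = 1152
prefactor² = (2J+1)*Δ*N² = 36/5
  k=0: +1/(0!*1!*1!*2!*2!*1!) = 1/4
  k=1: −1/(1!*0!*0!*1!*3!*2!) = -1/12
Σ = 1/6  ⇒  CG² = 36/5*1/6² = 1/5
CG = +√(1/5) = +0.447214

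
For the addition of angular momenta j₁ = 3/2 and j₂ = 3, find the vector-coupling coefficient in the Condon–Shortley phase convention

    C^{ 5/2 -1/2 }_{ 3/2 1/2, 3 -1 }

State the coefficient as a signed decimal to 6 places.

j₁+j₂−J=2  J+j₁−j₂=1  J−j₁+j₂=4  j₁+j₂+J+1=8
(j₁±m₁, j₂±m₂, J±M) = (2,1,2,4,2,3)
P² = 288/35
sum k=0..1:
  [0] +1/8 = 1/8
  [1] −1/6 = -1/6
S = -1/24
C² = P²·S² = 1/70 ; C = -0.119523

−√(1/70) = -0.119523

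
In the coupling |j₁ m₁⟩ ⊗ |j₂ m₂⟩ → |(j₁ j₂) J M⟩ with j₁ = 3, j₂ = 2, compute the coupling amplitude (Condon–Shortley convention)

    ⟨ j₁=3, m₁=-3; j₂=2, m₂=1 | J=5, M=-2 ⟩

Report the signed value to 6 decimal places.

+0.182574  (= +√(1/30))

triangle: 0!*6!*4!/11! = 17280/39916800
(j±m)!: 0!*6!*3!*1!*3!*7! = 130636800
prefactor² = (2J+1)*Δ*N² = 622080
  k=0: +1/(0!*0!*6!*3!*0!*1!) = 1/4320
Σ = 1/4320  ⇒  CG² = 622080*1/4320² = 1/30
CG = +√(1/30) = +0.182574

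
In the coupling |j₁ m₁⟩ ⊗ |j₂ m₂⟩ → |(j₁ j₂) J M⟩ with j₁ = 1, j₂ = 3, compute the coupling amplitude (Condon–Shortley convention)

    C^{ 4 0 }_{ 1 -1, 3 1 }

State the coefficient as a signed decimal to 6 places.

+√(3/14) = +0.462910

√[9·0!2!6!/9! · 0!2!4!2!4!4!] = √(13824/7)
  +(−1)^0/∏(0,0,2,4,0,2)! = 1/96  (running 1/96)
⟨..|..⟩ = √(13824/7)·(1/96) = +0.462910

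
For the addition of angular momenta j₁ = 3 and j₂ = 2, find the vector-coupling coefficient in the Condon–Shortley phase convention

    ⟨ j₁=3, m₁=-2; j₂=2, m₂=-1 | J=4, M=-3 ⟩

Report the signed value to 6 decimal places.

-0.223607  (= −√(1/20))

j₁+j₂−J=1  J+j₁−j₂=5  J−j₁+j₂=3  j₁+j₂+J+1=10
(j₁±m₁, j₂±m₂, J±M) = (1,5,1,3,1,7)
P² = 6480
sum k=0..1:
  [0] +1/240 = 1/240
  [1] −1/144 = -1/144
S = -1/360
C² = P²·S² = 1/20 ; C = -0.223607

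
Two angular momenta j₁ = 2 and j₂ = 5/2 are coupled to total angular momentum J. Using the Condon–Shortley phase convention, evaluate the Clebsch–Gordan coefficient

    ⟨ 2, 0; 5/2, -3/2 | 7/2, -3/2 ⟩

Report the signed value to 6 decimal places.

triangle: 1!*3!*4!/9! = 144/362880
(j±m)!: 2!*2!*1!*4!*2!*5! = 23040
prefactor² = (2J+1)*Δ*N² = 512/7
  k=0: +1/(0!*1!*2!*1!*1!*3!) = 1/12
  k=1: −1/(1!*0!*1!*0!*2!*4!) = -1/48
Σ = 1/16  ⇒  CG² = 512/7*1/16² = 2/7
CG = +√(2/7) = +0.534522

+0.534522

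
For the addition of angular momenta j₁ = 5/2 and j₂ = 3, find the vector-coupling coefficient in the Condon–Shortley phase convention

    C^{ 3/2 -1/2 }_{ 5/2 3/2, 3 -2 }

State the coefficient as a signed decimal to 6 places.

√[4·4!1!2!/8! · 4!1!1!5!1!2!] = √(192/7)
  +(−1)^0/∏(0,4,1,1,0,1)! = 1/24  (running 1/24)
  +(−1)^1/∏(1,3,0,0,1,2)! = -1/12  (running -1/24)
⟨..|..⟩ = √(192/7)·(-1/24) = -0.218218

-0.218218  (= −√(1/21))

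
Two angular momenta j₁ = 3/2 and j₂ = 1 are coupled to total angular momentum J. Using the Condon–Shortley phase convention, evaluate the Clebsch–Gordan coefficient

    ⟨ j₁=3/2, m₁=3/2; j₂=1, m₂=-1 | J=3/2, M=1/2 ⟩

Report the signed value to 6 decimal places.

+0.632456  (= +√(2/5))

√[4·1!2!1!/5! · 3!0!0!2!2!1!] = √(8/5)
  +(−1)^0/∏(0,1,0,0,2,1)! = 1/2  (running 1/2)
⟨..|..⟩ = √(8/5)·(1/2) = +0.632456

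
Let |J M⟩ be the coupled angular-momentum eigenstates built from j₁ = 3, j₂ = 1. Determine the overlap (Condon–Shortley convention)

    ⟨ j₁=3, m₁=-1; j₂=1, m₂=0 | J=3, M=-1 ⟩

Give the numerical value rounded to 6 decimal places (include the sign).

−√(1/12) ≈ -0.288675

j₁+j₂−J=1  J+j₁−j₂=5  J−j₁+j₂=1  j₁+j₂+J+1=8
(j₁±m₁, j₂±m₂, J±M) = (2,4,1,1,2,4)
P² = 48
sum k=0..1:
  [0] +1/24 = 1/24
  [1] −1/12 = -1/12
S = -1/24
C² = P²·S² = 1/12 ; C = -0.288675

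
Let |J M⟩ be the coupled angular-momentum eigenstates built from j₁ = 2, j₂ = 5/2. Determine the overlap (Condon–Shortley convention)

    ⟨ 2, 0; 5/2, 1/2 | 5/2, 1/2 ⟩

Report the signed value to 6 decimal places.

-0.478091  (= −√(8/35))

triangle: 2!*2!*3!/8! = 24/40320
(j±m)!: 2!*2!*3!*2!*3!*2! = 576
prefactor² = (2J+1)*Δ*N² = 72/35
  k=0: +1/(0!*2!*2!*3!*0!*0!) = 1/24
  k=1: −1/(1!*1!*1!*2!*1!*1!) = -1/2
  k=2: +1/(2!*0!*0!*1!*2!*2!) = 1/8
Σ = -1/3  ⇒  CG² = 72/35*(-1/3)² = 8/35
CG = −√(8/35) = -0.478091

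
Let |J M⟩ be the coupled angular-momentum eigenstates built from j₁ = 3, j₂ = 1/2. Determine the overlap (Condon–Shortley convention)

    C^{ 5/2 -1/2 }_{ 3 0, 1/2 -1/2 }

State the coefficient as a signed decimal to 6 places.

√[6·1!5!0!/7! · 3!3!0!1!2!3!] = √(432/7)
  +(−1)^0/∏(0,1,3,0,2,0)! = 1/12  (running 1/12)
⟨..|..⟩ = √(432/7)·(1/12) = +0.654654

+0.654654  (= +√(3/7))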